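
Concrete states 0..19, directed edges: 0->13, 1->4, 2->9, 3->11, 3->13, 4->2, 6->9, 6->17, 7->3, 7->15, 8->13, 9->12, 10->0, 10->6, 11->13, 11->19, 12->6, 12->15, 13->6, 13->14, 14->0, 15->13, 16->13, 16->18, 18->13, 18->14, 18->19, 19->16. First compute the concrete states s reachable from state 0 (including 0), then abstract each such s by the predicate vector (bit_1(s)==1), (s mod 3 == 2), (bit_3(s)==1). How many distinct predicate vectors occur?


BFS from 0:
Concrete reachable: {0, 6, 9, 12, 13, 14, 15, 17}
Abstract via predicates (bit_1(s)==1), (s mod 3 == 2), (bit_3(s)==1):
  (0,0,0) <- {0}
  (0,0,1) <- {9, 12, 13}
  (0,1,0) <- {17}
  (1,0,0) <- {6}
  (1,0,1) <- {15}
  (1,1,1) <- {14}
Distinct abstract states = 6

6


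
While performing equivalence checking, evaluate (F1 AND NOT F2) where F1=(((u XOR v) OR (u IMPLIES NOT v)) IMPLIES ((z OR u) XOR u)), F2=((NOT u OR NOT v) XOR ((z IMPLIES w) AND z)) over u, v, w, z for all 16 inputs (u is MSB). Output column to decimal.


F1 = (((u XOR v) OR (u IMPLIES NOT v)) IMPLIES ((z OR u) XOR u))
F2 = ((NOT u OR NOT v) XOR ((z IMPLIES w) AND z))
Counterexample to F1=>F2 is where F1=1 and F2=0.
Evaluate each row (bits = u,v,w,z, MSB first):
  row 0 [0000]: F1=0 F2=1 -> F1&~F2 -> 0
  row 1 [0001]: F1=1 F2=1 -> F1&~F2 -> 0
  row 2 [0010]: F1=0 F2=1 -> F1&~F2 -> 0
  row 3 [0011]: F1=1 F2=0 -> F1&~F2 -> 1
  row 4 [0100]: F1=0 F2=1 -> F1&~F2 -> 0
  row 5 [0101]: F1=1 F2=1 -> F1&~F2 -> 0
  row 6 [0110]: F1=0 F2=1 -> F1&~F2 -> 0
  row 7 [0111]: F1=1 F2=0 -> F1&~F2 -> 1
  row 8 [1000]: F1=0 F2=1 -> F1&~F2 -> 0
  row 9 [1001]: F1=0 F2=1 -> F1&~F2 -> 0
  row 10 [1010]: F1=0 F2=1 -> F1&~F2 -> 0
  row 11 [1011]: F1=0 F2=0 -> F1&~F2 -> 0
  row 12 [1100]: F1=1 F2=0 -> F1&~F2 -> 1
  row 13 [1101]: F1=1 F2=0 -> F1&~F2 -> 1
  row 14 [1110]: F1=1 F2=0 -> F1&~F2 -> 1
  row 15 [1111]: F1=1 F2=1 -> F1&~F2 -> 0
Full result column, 4 rows per line (u,v fixed per line; w,z runs 00..11 left to right):
  rows 0-3 [u,v=00]: 0001  = hex 1
  rows 4-7 [u,v=01]: 0001  = hex 1
  rows 8-11 [u,v=10]: 0000  = hex 0
  rows 12-15 [u,v=11]: 1110  = hex E
Counterexample vector (row 0 .. row 15) = 0001000100001110
Output column grouped in 4s = 0001 0001 0000 1110 = 0x110E
Convert to decimal digit by digit (value = value*16 + digit):
  1 -> 1
  1*16 + 1 = 17
  17*16 + 0 = 272
  272*16 + 14 (E) = 4366
Decimal = 4366

4366


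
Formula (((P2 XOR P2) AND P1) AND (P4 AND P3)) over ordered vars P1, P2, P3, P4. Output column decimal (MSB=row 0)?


Formula: (((P2 XOR P2) AND P1) AND (P4 AND P3)) over P1, P2, P3, P4 (16 rows)
Evaluate each row (bits = P1,P2,P3,P4, MSB first):
  row 0 [0000]: (((0 XOR 0) AND 0) AND (0 AND 0)) -> 0
  row 1 [0001]: (((0 XOR 0) AND 0) AND (1 AND 0)) -> 0
  row 2 [0010]: (((0 XOR 0) AND 0) AND (0 AND 1)) -> 0
  row 3 [0011]: (((0 XOR 0) AND 0) AND (1 AND 1)) -> 0
  row 4 [0100]: (((1 XOR 1) AND 0) AND (0 AND 0)) -> 0
  row 5 [0101]: (((1 XOR 1) AND 0) AND (1 AND 0)) -> 0
  row 6 [0110]: (((1 XOR 1) AND 0) AND (0 AND 1)) -> 0
  row 7 [0111]: (((1 XOR 1) AND 0) AND (1 AND 1)) -> 0
  row 8 [1000]: (((0 XOR 0) AND 1) AND (0 AND 0)) -> 0
  row 9 [1001]: (((0 XOR 0) AND 1) AND (1 AND 0)) -> 0
  row 10 [1010]: (((0 XOR 0) AND 1) AND (0 AND 1)) -> 0
  row 11 [1011]: (((0 XOR 0) AND 1) AND (1 AND 1)) -> 0
  row 12 [1100]: (((1 XOR 1) AND 1) AND (0 AND 0)) -> 0
  row 13 [1101]: (((1 XOR 1) AND 1) AND (1 AND 0)) -> 0
  row 14 [1110]: (((1 XOR 1) AND 1) AND (0 AND 1)) -> 0
  row 15 [1111]: (((1 XOR 1) AND 1) AND (1 AND 1)) -> 0
Full result column, 4 rows per line (P1,P2 fixed per line; P3,P4 runs 00..11 left to right):
  rows 0-3 [P1,P2=00]: 0000  = hex 0
  rows 4-7 [P1,P2=01]: 0000  = hex 0
  rows 8-11 [P1,P2=10]: 0000  = hex 0
  rows 12-15 [P1,P2=11]: 0000  = hex 0
Output column (row 0 .. row 15) = 0000000000000000
Output column grouped in 4s = 0000 0000 0000 0000 = 0x0000
Convert to decimal digit by digit (value = value*16 + digit):
  0 -> 0
  0*16 + 0 = 0
  0*16 + 0 = 0
  0*16 + 0 = 0
Decimal = 0

0


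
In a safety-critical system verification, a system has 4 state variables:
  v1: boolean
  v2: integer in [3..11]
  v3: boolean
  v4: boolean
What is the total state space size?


State space = product of domain sizes of all variables.
Domain sizes:
  v1 (boolean): 2
  v2 (integer in [3..11]): 9
  v3 (boolean): 2
  v4 (boolean): 2
Product = 2 * 9 * 2 * 2 = 72

72


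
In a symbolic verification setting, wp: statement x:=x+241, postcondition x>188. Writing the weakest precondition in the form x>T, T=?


Formula: wp(x:=E, P) = P[E/x] (substitute E for x in postcondition)
Step 1: Postcondition: x>188
Step 2: Substitute x+241 for x: x+241>188
Step 3: Solve for x: x > 188-241 = -53

-53


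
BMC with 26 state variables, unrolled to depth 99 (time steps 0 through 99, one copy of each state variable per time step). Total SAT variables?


BMC unrolls to depth k, creating one copy of each state var for steps 0..k.
Step count = 99 + 1 = 100 (steps 0 through 99)
Vars per step = 26
Total = 26 * 100 = 2600

2600


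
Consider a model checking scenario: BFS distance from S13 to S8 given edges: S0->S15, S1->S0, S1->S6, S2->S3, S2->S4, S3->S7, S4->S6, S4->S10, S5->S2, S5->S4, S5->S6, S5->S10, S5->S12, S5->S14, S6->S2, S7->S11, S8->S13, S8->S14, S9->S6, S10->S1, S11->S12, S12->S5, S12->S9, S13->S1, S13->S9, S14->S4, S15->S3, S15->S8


BFS layer-by-layer from S13:
  dist 0: {S13}
  dist 1: {S1, S9}
  dist 2: {S0, S6}
  dist 3: {S2, S15}
  dist 4: {S3, S4, S8}
  -> S8 reached at distance 4
Shortest path length = 4

4


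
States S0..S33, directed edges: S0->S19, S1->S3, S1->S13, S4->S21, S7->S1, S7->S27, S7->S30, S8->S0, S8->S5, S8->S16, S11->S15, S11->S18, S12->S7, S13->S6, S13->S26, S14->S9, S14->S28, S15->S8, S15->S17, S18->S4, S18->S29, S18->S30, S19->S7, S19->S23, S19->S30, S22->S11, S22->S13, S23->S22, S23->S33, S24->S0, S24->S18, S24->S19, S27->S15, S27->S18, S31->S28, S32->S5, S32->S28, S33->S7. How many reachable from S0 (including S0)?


BFS from S0:
  layer 0: {S0}
  layer 1: {S19}
  layer 2: {S7, S23, S30}
  layer 3: {S1, S22, S27, S33}
  layer 4: {S3, S11, S13, S15, S18}
  layer 5: {S4, S6, S8, S17, S26, S29}
  layer 6: {S5, S16, S21}
Reachable set: {S0, S1, S3, S4, S5, S6, S7, S8, S11, S13, S15, S16, S17, S18, S19, S21, S22, S23, S26, S27, S29, S30, S33}
Count = 23

23


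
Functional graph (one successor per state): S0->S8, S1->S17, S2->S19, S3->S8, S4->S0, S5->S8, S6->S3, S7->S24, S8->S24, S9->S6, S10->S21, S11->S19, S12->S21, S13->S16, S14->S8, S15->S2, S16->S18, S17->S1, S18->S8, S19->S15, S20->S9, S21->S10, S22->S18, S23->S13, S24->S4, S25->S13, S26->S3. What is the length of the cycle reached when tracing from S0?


Trace from S0 until a state repeats:
  S0 -> S8 -> S24 -> S4 -> S0
S0 first seen at step 0, revisited at step 4.
Cycle length = 4 - 0 = 4

4


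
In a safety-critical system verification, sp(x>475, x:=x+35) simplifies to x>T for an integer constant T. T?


Formula: sp(P, x:=E) = exists old_x. (x = E[old_x/x]) AND P[old_x/x] (old_x is the value of x before the assignment; eliminate old_x by solving x = E[old_x/x] for old_x)
Step 1: Precondition P: x>475, i.e. old_x > 475
Step 2: Assignment gives x = old_x + 35, so old_x = x - 35
Step 3: Substitute into P: x - 35 > 475
Step 4: Simplify: x > 475+35 = 510

510


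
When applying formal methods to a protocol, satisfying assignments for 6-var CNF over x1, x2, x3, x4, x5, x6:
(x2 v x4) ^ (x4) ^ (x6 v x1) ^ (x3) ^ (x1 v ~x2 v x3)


CNF with 5 clauses over 6 vars (64 assignments).
An assignment satisfies CNF iff every clause has >=1 true literal.
Check each row (bits = x1,x2,x3,x4,x5,x6; clause T/F shown):
  row 0 [000000]: clauses=FFFFT -> 0
  row 1 [000001]: clauses=FFTFT -> 0
  row 2 [000010]: clauses=FFFFT -> 0
  row 3 [000011]: clauses=FFTFT -> 0
  row 4 [000100]: clauses=TTFFT -> 0
  (every remaining row is evaluated the same way; all 64 results are listed next)
Full result column, 8 rows per line (x1,x2,x3 fixed per line; x4,x5,x6 runs 000..111 left to right):
  rows 0-7 [x1,x2,x3=000]: 00000000  (ones: 0)
  rows 8-15 [x1,x2,x3=001]: 00000101  (ones: 2)
  rows 16-23 [x1,x2,x3=010]: 00000000  (ones: 0)
  rows 24-31 [x1,x2,x3=011]: 00000101  (ones: 2)
  rows 32-39 [x1,x2,x3=100]: 00000000  (ones: 0)
  rows 40-47 [x1,x2,x3=101]: 00001111  (ones: 4)
  rows 48-55 [x1,x2,x3=110]: 00000000  (ones: 0)
  rows 56-63 [x1,x2,x3=111]: 00001111  (ones: 4)
Satisfying assignments = 0+2+0+2+0+4+0+4 = 12

12


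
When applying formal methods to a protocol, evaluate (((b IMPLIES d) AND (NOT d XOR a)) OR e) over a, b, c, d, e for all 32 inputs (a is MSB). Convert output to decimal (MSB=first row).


Formula: (((b IMPLIES d) AND (NOT d XOR a)) OR e) over a, b, c, d, e (32 rows)
Evaluate each row (bits = a,b,c,d,e, MSB first):
  row 0 [00000]: (((0 IMPLIES 0) AND (NOT 0 XOR 0)) OR 0) -> 1
  row 1 [00001]: (((0 IMPLIES 0) AND (NOT 0 XOR 0)) OR 1) -> 1
  row 2 [00010]: (((0 IMPLIES 1) AND (NOT 1 XOR 0)) OR 0) -> 0
  row 3 [00011]: (((0 IMPLIES 1) AND (NOT 1 XOR 0)) OR 1) -> 1
  row 4 [00100]: (((0 IMPLIES 0) AND (NOT 0 XOR 0)) OR 0) -> 1
  row 5 [00101]: (((0 IMPLIES 0) AND (NOT 0 XOR 0)) OR 1) -> 1
  row 6 [00110]: (((0 IMPLIES 1) AND (NOT 1 XOR 0)) OR 0) -> 0
  row 7 [00111]: (((0 IMPLIES 1) AND (NOT 1 XOR 0)) OR 1) -> 1
  row 8 [01000]: (((1 IMPLIES 0) AND (NOT 0 XOR 0)) OR 0) -> 0
  row 9 [01001]: (((1 IMPLIES 0) AND (NOT 0 XOR 0)) OR 1) -> 1
  row 10 [01010]: (((1 IMPLIES 1) AND (NOT 1 XOR 0)) OR 0) -> 0
  row 11 [01011]: (((1 IMPLIES 1) AND (NOT 1 XOR 0)) OR 1) -> 1
  row 12 [01100]: (((1 IMPLIES 0) AND (NOT 0 XOR 0)) OR 0) -> 0
  row 13 [01101]: (((1 IMPLIES 0) AND (NOT 0 XOR 0)) OR 1) -> 1
  row 14 [01110]: (((1 IMPLIES 1) AND (NOT 1 XOR 0)) OR 0) -> 0
  row 15 [01111]: (((1 IMPLIES 1) AND (NOT 1 XOR 0)) OR 1) -> 1
  row 16 [10000]: (((0 IMPLIES 0) AND (NOT 0 XOR 1)) OR 0) -> 0
  row 17 [10001]: (((0 IMPLIES 0) AND (NOT 0 XOR 1)) OR 1) -> 1
  row 18 [10010]: (((0 IMPLIES 1) AND (NOT 1 XOR 1)) OR 0) -> 1
  row 19 [10011]: (((0 IMPLIES 1) AND (NOT 1 XOR 1)) OR 1) -> 1
  row 20 [10100]: (((0 IMPLIES 0) AND (NOT 0 XOR 1)) OR 0) -> 0
  row 21 [10101]: (((0 IMPLIES 0) AND (NOT 0 XOR 1)) OR 1) -> 1
  row 22 [10110]: (((0 IMPLIES 1) AND (NOT 1 XOR 1)) OR 0) -> 1
  row 23 [10111]: (((0 IMPLIES 1) AND (NOT 1 XOR 1)) OR 1) -> 1
  row 24 [11000]: (((1 IMPLIES 0) AND (NOT 0 XOR 1)) OR 0) -> 0
  row 25 [11001]: (((1 IMPLIES 0) AND (NOT 0 XOR 1)) OR 1) -> 1
  row 26 [11010]: (((1 IMPLIES 1) AND (NOT 1 XOR 1)) OR 0) -> 1
  row 27 [11011]: (((1 IMPLIES 1) AND (NOT 1 XOR 1)) OR 1) -> 1
  row 28 [11100]: (((1 IMPLIES 0) AND (NOT 0 XOR 1)) OR 0) -> 0
  row 29 [11101]: (((1 IMPLIES 0) AND (NOT 0 XOR 1)) OR 1) -> 1
  row 30 [11110]: (((1 IMPLIES 1) AND (NOT 1 XOR 1)) OR 0) -> 1
  row 31 [11111]: (((1 IMPLIES 1) AND (NOT 1 XOR 1)) OR 1) -> 1
Full result column, 4 rows per line (a,b,c fixed per line; d,e runs 00..11 left to right):
  rows 0-3 [a,b,c=000]: 1101  = hex D
  rows 4-7 [a,b,c=001]: 1101  = hex D
  rows 8-11 [a,b,c=010]: 0101  = hex 5
  rows 12-15 [a,b,c=011]: 0101  = hex 5
  rows 16-19 [a,b,c=100]: 0111  = hex 7
  rows 20-23 [a,b,c=101]: 0111  = hex 7
  rows 24-27 [a,b,c=110]: 0111  = hex 7
  rows 28-31 [a,b,c=111]: 0111  = hex 7
Output column (row 0 .. row 31) = 11011101010101010111011101110111
Output column grouped in 4s = 1101 1101 0101 0101 0111 0111 0111 0111 = 0xDD557777
Convert to decimal digit by digit (value = value*16 + digit):
  D -> 13
  13*16 + 13 (D) = 221
  221*16 + 5 = 3541
  3541*16 + 5 = 56661
  56661*16 + 7 = 906583
  906583*16 + 7 = 14505335
  14505335*16 + 7 = 232085367
  232085367*16 + 7 = 3713365879
Decimal = 3713365879

3713365879


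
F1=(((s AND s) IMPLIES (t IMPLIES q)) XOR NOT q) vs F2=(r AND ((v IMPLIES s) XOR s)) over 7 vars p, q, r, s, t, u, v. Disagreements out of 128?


F1 = (((s AND s) IMPLIES (t IMPLIES q)) XOR NOT q)
F2 = (r AND ((v IMPLIES s) XOR s))
Evaluate both on each of 128 rows (bits = p,q,r,s,t,u,v):
  row 0 [0000000]: F1=0 F2=0 -> 0
  row 1 [0000001]: F1=0 F2=0 -> 0
  row 2 [0000010]: F1=0 F2=0 -> 0
  row 3 [0000011]: F1=0 F2=0 -> 0
  row 4 [0000100]: F1=0 F2=0 -> 0
  (every remaining row is evaluated the same way; all 128 results are listed next)
Full result column, 8 rows per line (p,q,r,s fixed per line; t,u,v runs 000..111 left to right):
  rows 0-7 [p,q,r,s=0000]: 00000000  (ones: 0)
  rows 8-15 [p,q,r,s=0001]: 00001111  (ones: 4)
  rows 16-23 [p,q,r,s=0010]: 10101010  (ones: 4)
  rows 24-31 [p,q,r,s=0011]: 00001111  (ones: 4)
  rows 32-39 [p,q,r,s=0100]: 11111111  (ones: 8)
  rows 40-47 [p,q,r,s=0101]: 11111111  (ones: 8)
  rows 48-55 [p,q,r,s=0110]: 01010101  (ones: 4)
  rows 56-63 [p,q,r,s=0111]: 11111111  (ones: 8)
  rows 64-71 [p,q,r,s=1000]: 00000000  (ones: 0)
  rows 72-79 [p,q,r,s=1001]: 00001111  (ones: 4)
  rows 80-87 [p,q,r,s=1010]: 10101010  (ones: 4)
  rows 88-95 [p,q,r,s=1011]: 00001111  (ones: 4)
  rows 96-103 [p,q,r,s=1100]: 11111111  (ones: 8)
  rows 104-111 [p,q,r,s=1101]: 11111111  (ones: 8)
  rows 112-119 [p,q,r,s=1110]: 01010101  (ones: 4)
  rows 120-127 [p,q,r,s=1111]: 11111111  (ones: 8)
Disagreements = 0+4+4+4+8+8+4+8+0+4+4+4+8+8+4+8 = 80

80


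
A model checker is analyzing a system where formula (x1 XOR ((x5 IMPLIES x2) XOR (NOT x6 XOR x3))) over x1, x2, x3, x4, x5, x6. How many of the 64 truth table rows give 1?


Formula: (x1 XOR ((x5 IMPLIES x2) XOR (NOT x6 XOR x3))) over 6 vars (64 rows)
Evaluate each row (x1, x2, x3, x4, x5, x6 as bits, MSB first):
  row 0 [000000]: (0 XOR ((0 IMPLIES 0) XOR (NOT 0 XOR 0))) -> 0
  row 1 [000001]: (0 XOR ((0 IMPLIES 0) XOR (NOT 1 XOR 0))) -> 1
  row 2 [000010]: (0 XOR ((1 IMPLIES 0) XOR (NOT 0 XOR 0))) -> 1
  row 3 [000011]: (0 XOR ((1 IMPLIES 0) XOR (NOT 1 XOR 0))) -> 0
  row 4 [000100]: (0 XOR ((0 IMPLIES 0) XOR (NOT 0 XOR 0))) -> 0
  (every remaining row is evaluated the same way; all 64 results are listed next)
Full result column, 8 rows per line (x1,x2,x3 fixed per line; x4,x5,x6 runs 000..111 left to right):
  rows 0-7 [x1,x2,x3=000]: 01100110  (ones: 4)
  rows 8-15 [x1,x2,x3=001]: 10011001  (ones: 4)
  rows 16-23 [x1,x2,x3=010]: 01010101  (ones: 4)
  rows 24-31 [x1,x2,x3=011]: 10101010  (ones: 4)
  rows 32-39 [x1,x2,x3=100]: 10011001  (ones: 4)
  rows 40-47 [x1,x2,x3=101]: 01100110  (ones: 4)
  rows 48-55 [x1,x2,x3=110]: 10101010  (ones: 4)
  rows 56-63 [x1,x2,x3=111]: 01010101  (ones: 4)
Count of 1-rows = 4+4+4+4+4+4+4+4 = 32

32


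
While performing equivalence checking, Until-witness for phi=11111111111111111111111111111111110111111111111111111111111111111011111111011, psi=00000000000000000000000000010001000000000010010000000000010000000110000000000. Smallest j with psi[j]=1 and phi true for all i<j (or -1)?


(phi U psi) at 0: need smallest j with psi[j]=1 and phi[i]=1 for all i in [0,j).
Scan from step 0:
  step 0: phi=1, psi=0 -> continue
  step 1: phi=1, psi=0 -> continue
  step 2: phi=1, psi=0 -> continue
  step 3: phi=1, psi=0 -> continue
  step 27: psi=1 and phi held for [0,27) -> witness found
Witness step = 27

27


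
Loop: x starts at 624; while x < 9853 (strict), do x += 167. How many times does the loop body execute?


Step 1: x goes from 624 toward 9853 by 167; the body runs while x<9853, so iterations = ceil((bound-start)/step)
Step 2: Distance=9229
Step 3: ceil(9229/167)=56

56


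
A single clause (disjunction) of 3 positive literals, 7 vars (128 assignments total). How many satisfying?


Step 1: Total=2^7=128
Step 2: Unsat when all 3 false: 2^4=16
Step 3: Sat=128-16=112

112


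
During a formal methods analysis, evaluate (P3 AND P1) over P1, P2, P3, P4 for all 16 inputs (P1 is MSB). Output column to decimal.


Formula: (P3 AND P1) over P1, P2, P3, P4 (16 rows)
Evaluate each row (bits = P1,P2,P3,P4, MSB first):
  row 0 [0000]: (0 AND 0) -> 0
  row 1 [0001]: (0 AND 0) -> 0
  row 2 [0010]: (1 AND 0) -> 0
  row 3 [0011]: (1 AND 0) -> 0
  row 4 [0100]: (0 AND 0) -> 0
  row 5 [0101]: (0 AND 0) -> 0
  row 6 [0110]: (1 AND 0) -> 0
  row 7 [0111]: (1 AND 0) -> 0
  row 8 [1000]: (0 AND 1) -> 0
  row 9 [1001]: (0 AND 1) -> 0
  row 10 [1010]: (1 AND 1) -> 1
  row 11 [1011]: (1 AND 1) -> 1
  row 12 [1100]: (0 AND 1) -> 0
  row 13 [1101]: (0 AND 1) -> 0
  row 14 [1110]: (1 AND 1) -> 1
  row 15 [1111]: (1 AND 1) -> 1
Full result column, 4 rows per line (P1,P2 fixed per line; P3,P4 runs 00..11 left to right):
  rows 0-3 [P1,P2=00]: 0000  = hex 0
  rows 4-7 [P1,P2=01]: 0000  = hex 0
  rows 8-11 [P1,P2=10]: 0011  = hex 3
  rows 12-15 [P1,P2=11]: 0011  = hex 3
Output column (row 0 .. row 15) = 0000000000110011
Output column grouped in 4s = 0000 0000 0011 0011 = 0x0033
Convert to decimal digit by digit (value = value*16 + digit):
  0 -> 0
  0*16 + 0 = 0
  0*16 + 3 = 3
  3*16 + 3 = 51
Decimal = 51

51


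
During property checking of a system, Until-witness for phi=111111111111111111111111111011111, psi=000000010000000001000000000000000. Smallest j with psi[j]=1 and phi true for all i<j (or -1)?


(phi U psi) at 0: need smallest j with psi[j]=1 and phi[i]=1 for all i in [0,j).
Scan from step 0:
  step 0: phi=1, psi=0 -> continue
  step 1: phi=1, psi=0 -> continue
  step 2: phi=1, psi=0 -> continue
  step 3: phi=1, psi=0 -> continue
  step 7: psi=1 and phi held for [0,7) -> witness found
Witness step = 7

7


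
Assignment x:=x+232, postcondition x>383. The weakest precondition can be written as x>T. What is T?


Formula: wp(x:=E, P) = P[E/x] (substitute E for x in postcondition)
Step 1: Postcondition: x>383
Step 2: Substitute x+232 for x: x+232>383
Step 3: Solve for x: x > 383-232 = 151

151


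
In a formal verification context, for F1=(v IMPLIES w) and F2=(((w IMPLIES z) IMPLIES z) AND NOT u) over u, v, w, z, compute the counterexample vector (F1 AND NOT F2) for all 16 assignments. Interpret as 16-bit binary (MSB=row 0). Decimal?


F1 = (v IMPLIES w)
F2 = (((w IMPLIES z) IMPLIES z) AND NOT u)
Counterexample to F1=>F2 is where F1=1 and F2=0.
Evaluate each row (bits = u,v,w,z, MSB first):
  row 0 [0000]: F1=1 F2=0 -> F1&~F2 -> 1
  row 1 [0001]: F1=1 F2=1 -> F1&~F2 -> 0
  row 2 [0010]: F1=1 F2=1 -> F1&~F2 -> 0
  row 3 [0011]: F1=1 F2=1 -> F1&~F2 -> 0
  row 4 [0100]: F1=0 F2=0 -> F1&~F2 -> 0
  row 5 [0101]: F1=0 F2=1 -> F1&~F2 -> 0
  row 6 [0110]: F1=1 F2=1 -> F1&~F2 -> 0
  row 7 [0111]: F1=1 F2=1 -> F1&~F2 -> 0
  row 8 [1000]: F1=1 F2=0 -> F1&~F2 -> 1
  row 9 [1001]: F1=1 F2=0 -> F1&~F2 -> 1
  row 10 [1010]: F1=1 F2=0 -> F1&~F2 -> 1
  row 11 [1011]: F1=1 F2=0 -> F1&~F2 -> 1
  row 12 [1100]: F1=0 F2=0 -> F1&~F2 -> 0
  row 13 [1101]: F1=0 F2=0 -> F1&~F2 -> 0
  row 14 [1110]: F1=1 F2=0 -> F1&~F2 -> 1
  row 15 [1111]: F1=1 F2=0 -> F1&~F2 -> 1
Full result column, 4 rows per line (u,v fixed per line; w,z runs 00..11 left to right):
  rows 0-3 [u,v=00]: 1000  = hex 8
  rows 4-7 [u,v=01]: 0000  = hex 0
  rows 8-11 [u,v=10]: 1111  = hex F
  rows 12-15 [u,v=11]: 0011  = hex 3
Counterexample vector (row 0 .. row 15) = 1000000011110011
Output column grouped in 4s = 1000 0000 1111 0011 = 0x80F3
Convert to decimal digit by digit (value = value*16 + digit):
  8 -> 8
  8*16 + 0 = 128
  128*16 + 15 (F) = 2063
  2063*16 + 3 = 33011
Decimal = 33011

33011


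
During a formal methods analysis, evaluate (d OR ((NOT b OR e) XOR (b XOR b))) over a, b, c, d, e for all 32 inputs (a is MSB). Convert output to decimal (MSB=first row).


Formula: (d OR ((NOT b OR e) XOR (b XOR b))) over a, b, c, d, e (32 rows)
Evaluate each row (bits = a,b,c,d,e, MSB first):
  row 0 [00000]: (0 OR ((NOT 0 OR 0) XOR (0 XOR 0))) -> 1
  row 1 [00001]: (0 OR ((NOT 0 OR 1) XOR (0 XOR 0))) -> 1
  row 2 [00010]: (1 OR ((NOT 0 OR 0) XOR (0 XOR 0))) -> 1
  row 3 [00011]: (1 OR ((NOT 0 OR 1) XOR (0 XOR 0))) -> 1
  row 4 [00100]: (0 OR ((NOT 0 OR 0) XOR (0 XOR 0))) -> 1
  row 5 [00101]: (0 OR ((NOT 0 OR 1) XOR (0 XOR 0))) -> 1
  row 6 [00110]: (1 OR ((NOT 0 OR 0) XOR (0 XOR 0))) -> 1
  row 7 [00111]: (1 OR ((NOT 0 OR 1) XOR (0 XOR 0))) -> 1
  row 8 [01000]: (0 OR ((NOT 1 OR 0) XOR (1 XOR 1))) -> 0
  row 9 [01001]: (0 OR ((NOT 1 OR 1) XOR (1 XOR 1))) -> 1
  row 10 [01010]: (1 OR ((NOT 1 OR 0) XOR (1 XOR 1))) -> 1
  row 11 [01011]: (1 OR ((NOT 1 OR 1) XOR (1 XOR 1))) -> 1
  row 12 [01100]: (0 OR ((NOT 1 OR 0) XOR (1 XOR 1))) -> 0
  row 13 [01101]: (0 OR ((NOT 1 OR 1) XOR (1 XOR 1))) -> 1
  row 14 [01110]: (1 OR ((NOT 1 OR 0) XOR (1 XOR 1))) -> 1
  row 15 [01111]: (1 OR ((NOT 1 OR 1) XOR (1 XOR 1))) -> 1
  row 16 [10000]: (0 OR ((NOT 0 OR 0) XOR (0 XOR 0))) -> 1
  row 17 [10001]: (0 OR ((NOT 0 OR 1) XOR (0 XOR 0))) -> 1
  row 18 [10010]: (1 OR ((NOT 0 OR 0) XOR (0 XOR 0))) -> 1
  row 19 [10011]: (1 OR ((NOT 0 OR 1) XOR (0 XOR 0))) -> 1
  row 20 [10100]: (0 OR ((NOT 0 OR 0) XOR (0 XOR 0))) -> 1
  row 21 [10101]: (0 OR ((NOT 0 OR 1) XOR (0 XOR 0))) -> 1
  row 22 [10110]: (1 OR ((NOT 0 OR 0) XOR (0 XOR 0))) -> 1
  row 23 [10111]: (1 OR ((NOT 0 OR 1) XOR (0 XOR 0))) -> 1
  row 24 [11000]: (0 OR ((NOT 1 OR 0) XOR (1 XOR 1))) -> 0
  row 25 [11001]: (0 OR ((NOT 1 OR 1) XOR (1 XOR 1))) -> 1
  row 26 [11010]: (1 OR ((NOT 1 OR 0) XOR (1 XOR 1))) -> 1
  row 27 [11011]: (1 OR ((NOT 1 OR 1) XOR (1 XOR 1))) -> 1
  row 28 [11100]: (0 OR ((NOT 1 OR 0) XOR (1 XOR 1))) -> 0
  row 29 [11101]: (0 OR ((NOT 1 OR 1) XOR (1 XOR 1))) -> 1
  row 30 [11110]: (1 OR ((NOT 1 OR 0) XOR (1 XOR 1))) -> 1
  row 31 [11111]: (1 OR ((NOT 1 OR 1) XOR (1 XOR 1))) -> 1
Full result column, 4 rows per line (a,b,c fixed per line; d,e runs 00..11 left to right):
  rows 0-3 [a,b,c=000]: 1111  = hex F
  rows 4-7 [a,b,c=001]: 1111  = hex F
  rows 8-11 [a,b,c=010]: 0111  = hex 7
  rows 12-15 [a,b,c=011]: 0111  = hex 7
  rows 16-19 [a,b,c=100]: 1111  = hex F
  rows 20-23 [a,b,c=101]: 1111  = hex F
  rows 24-27 [a,b,c=110]: 0111  = hex 7
  rows 28-31 [a,b,c=111]: 0111  = hex 7
Output column (row 0 .. row 31) = 11111111011101111111111101110111
Output column grouped in 4s = 1111 1111 0111 0111 1111 1111 0111 0111 = 0xFF77FF77
Convert to decimal digit by digit (value = value*16 + digit):
  F -> 15
  15*16 + 15 (F) = 255
  255*16 + 7 = 4087
  4087*16 + 7 = 65399
  65399*16 + 15 (F) = 1046399
  1046399*16 + 15 (F) = 16742399
  16742399*16 + 7 = 267878391
  267878391*16 + 7 = 4286054263
Decimal = 4286054263

4286054263


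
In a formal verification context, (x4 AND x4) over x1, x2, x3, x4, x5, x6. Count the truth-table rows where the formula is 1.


Formula: (x4 AND x4) over 6 vars (64 rows)
Evaluate each row (x1, x2, x3, x4, x5, x6 as bits, MSB first):
  row 0 [000000]: (0 AND 0) -> 0
  row 1 [000001]: (0 AND 0) -> 0
  row 2 [000010]: (0 AND 0) -> 0
  row 3 [000011]: (0 AND 0) -> 0
  row 4 [000100]: (1 AND 1) -> 1
  (every remaining row is evaluated the same way; all 64 results are listed next)
Full result column, 8 rows per line (x1,x2,x3 fixed per line; x4,x5,x6 runs 000..111 left to right):
  rows 0-7 [x1,x2,x3=000]: 00001111  (ones: 4)
  rows 8-15 [x1,x2,x3=001]: 00001111  (ones: 4)
  rows 16-23 [x1,x2,x3=010]: 00001111  (ones: 4)
  rows 24-31 [x1,x2,x3=011]: 00001111  (ones: 4)
  rows 32-39 [x1,x2,x3=100]: 00001111  (ones: 4)
  rows 40-47 [x1,x2,x3=101]: 00001111  (ones: 4)
  rows 48-55 [x1,x2,x3=110]: 00001111  (ones: 4)
  rows 56-63 [x1,x2,x3=111]: 00001111  (ones: 4)
Count of 1-rows = 4+4+4+4+4+4+4+4 = 32

32


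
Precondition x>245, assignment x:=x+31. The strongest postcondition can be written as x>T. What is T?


Formula: sp(P, x:=E) = exists old_x. (x = E[old_x/x]) AND P[old_x/x] (old_x is the value of x before the assignment; eliminate old_x by solving x = E[old_x/x] for old_x)
Step 1: Precondition P: x>245, i.e. old_x > 245
Step 2: Assignment gives x = old_x + 31, so old_x = x - 31
Step 3: Substitute into P: x - 31 > 245
Step 4: Simplify: x > 245+31 = 276

276


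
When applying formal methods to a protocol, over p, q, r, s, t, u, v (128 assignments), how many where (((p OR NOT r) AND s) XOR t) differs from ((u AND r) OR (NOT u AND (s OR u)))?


F1 = (((p OR NOT r) AND s) XOR t)
F2 = ((u AND r) OR (NOT u AND (s OR u)))
Evaluate both on each of 128 rows (bits = p,q,r,s,t,u,v):
  row 0 [0000000]: F1=0 F2=0 -> 0
  row 1 [0000001]: F1=0 F2=0 -> 0
  row 2 [0000010]: F1=0 F2=0 -> 0
  row 3 [0000011]: F1=0 F2=0 -> 0
  row 4 [0000100]: F1=1 F2=0 (differ) -> 1
  (every remaining row is evaluated the same way; all 128 results are listed next)
Full result column, 8 rows per line (p,q,r,s fixed per line; t,u,v runs 000..111 left to right):
  rows 0-7 [p,q,r,s=0000]: 00001111  (ones: 4)
  rows 8-15 [p,q,r,s=0001]: 00111100  (ones: 4)
  rows 16-23 [p,q,r,s=0010]: 00111100  (ones: 4)
  rows 24-31 [p,q,r,s=0011]: 11110000  (ones: 4)
  rows 32-39 [p,q,r,s=0100]: 00001111  (ones: 4)
  rows 40-47 [p,q,r,s=0101]: 00111100  (ones: 4)
  rows 48-55 [p,q,r,s=0110]: 00111100  (ones: 4)
  rows 56-63 [p,q,r,s=0111]: 11110000  (ones: 4)
  rows 64-71 [p,q,r,s=1000]: 00001111  (ones: 4)
  rows 72-79 [p,q,r,s=1001]: 00111100  (ones: 4)
  rows 80-87 [p,q,r,s=1010]: 00111100  (ones: 4)
  rows 88-95 [p,q,r,s=1011]: 00001111  (ones: 4)
  rows 96-103 [p,q,r,s=1100]: 00001111  (ones: 4)
  rows 104-111 [p,q,r,s=1101]: 00111100  (ones: 4)
  rows 112-119 [p,q,r,s=1110]: 00111100  (ones: 4)
  rows 120-127 [p,q,r,s=1111]: 00001111  (ones: 4)
Disagreements = 4+4+4+4+4+4+4+4+4+4+4+4+4+4+4+4 = 64

64


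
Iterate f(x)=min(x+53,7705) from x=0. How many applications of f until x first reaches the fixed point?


Step 1: x=0, cap=7705, increment=53
Step 2: x grows by 53 each step until capped at 7705; fixed point is x=7705
Step 3: iterations = ceil(7705/53) = 146

146


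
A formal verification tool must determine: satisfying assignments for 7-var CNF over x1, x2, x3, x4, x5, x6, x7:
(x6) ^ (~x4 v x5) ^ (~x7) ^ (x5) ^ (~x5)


CNF with 5 clauses over 7 vars (128 assignments).
An assignment satisfies CNF iff every clause has >=1 true literal.
Check each row (bits = x1,x2,x3,x4,x5,x6,x7; clause T/F shown):
  row 0 [0000000]: clauses=FTTFT -> 0
  row 1 [0000001]: clauses=FTFFT -> 0
  row 2 [0000010]: clauses=TTTFT -> 0
  row 3 [0000011]: clauses=TTFFT -> 0
  row 4 [0000100]: clauses=FTTTF -> 0
  (every remaining row is evaluated the same way; all 128 results are listed next)
Full result column, 8 rows per line (x1,x2,x3,x4 fixed per line; x5,x6,x7 runs 000..111 left to right):
  rows 0-7 [x1,x2,x3,x4=0000]: 00000000  (ones: 0)
  rows 8-15 [x1,x2,x3,x4=0001]: 00000000  (ones: 0)
  rows 16-23 [x1,x2,x3,x4=0010]: 00000000  (ones: 0)
  rows 24-31 [x1,x2,x3,x4=0011]: 00000000  (ones: 0)
  rows 32-39 [x1,x2,x3,x4=0100]: 00000000  (ones: 0)
  rows 40-47 [x1,x2,x3,x4=0101]: 00000000  (ones: 0)
  rows 48-55 [x1,x2,x3,x4=0110]: 00000000  (ones: 0)
  rows 56-63 [x1,x2,x3,x4=0111]: 00000000  (ones: 0)
  rows 64-71 [x1,x2,x3,x4=1000]: 00000000  (ones: 0)
  rows 72-79 [x1,x2,x3,x4=1001]: 00000000  (ones: 0)
  rows 80-87 [x1,x2,x3,x4=1010]: 00000000  (ones: 0)
  rows 88-95 [x1,x2,x3,x4=1011]: 00000000  (ones: 0)
  rows 96-103 [x1,x2,x3,x4=1100]: 00000000  (ones: 0)
  rows 104-111 [x1,x2,x3,x4=1101]: 00000000  (ones: 0)
  rows 112-119 [x1,x2,x3,x4=1110]: 00000000  (ones: 0)
  rows 120-127 [x1,x2,x3,x4=1111]: 00000000  (ones: 0)
Satisfying assignments = 0+0+0+0+0+0+0+0+0+0+0+0+0+0+0+0 = 0

0


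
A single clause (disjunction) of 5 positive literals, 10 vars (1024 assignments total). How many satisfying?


Step 1: Total=2^10=1024
Step 2: Unsat when all 5 false: 2^5=32
Step 3: Sat=1024-32=992

992


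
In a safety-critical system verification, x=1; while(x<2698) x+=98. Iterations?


Step 1: x goes from 1 toward 2698 by 98; the body runs while x<2698, so iterations = ceil((bound-start)/step)
Step 2: Distance=2697
Step 3: ceil(2697/98)=28

28


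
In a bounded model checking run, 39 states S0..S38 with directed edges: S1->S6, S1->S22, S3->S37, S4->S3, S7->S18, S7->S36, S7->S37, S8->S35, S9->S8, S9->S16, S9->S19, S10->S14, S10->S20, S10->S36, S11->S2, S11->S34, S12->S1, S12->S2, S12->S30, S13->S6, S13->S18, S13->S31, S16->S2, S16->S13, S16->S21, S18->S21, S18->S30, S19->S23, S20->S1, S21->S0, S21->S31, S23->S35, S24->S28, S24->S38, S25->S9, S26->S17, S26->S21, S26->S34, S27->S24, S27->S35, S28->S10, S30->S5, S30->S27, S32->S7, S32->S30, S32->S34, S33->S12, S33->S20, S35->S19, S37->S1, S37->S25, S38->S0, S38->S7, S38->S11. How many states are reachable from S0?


BFS from S0:
  layer 0: {S0}
Reachable set: {S0}
Count = 1

1


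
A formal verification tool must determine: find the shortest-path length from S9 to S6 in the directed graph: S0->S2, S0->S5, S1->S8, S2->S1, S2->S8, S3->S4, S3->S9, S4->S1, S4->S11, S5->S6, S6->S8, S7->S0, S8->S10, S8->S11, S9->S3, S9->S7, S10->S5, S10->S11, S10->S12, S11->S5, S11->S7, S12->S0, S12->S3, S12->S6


BFS layer-by-layer from S9:
  dist 0: {S9}
  dist 1: {S3, S7}
  dist 2: {S0, S4}
  dist 3: {S1, S2, S5, S11}
  dist 4: {S6, S8}
  -> S6 reached at distance 4
Shortest path length = 4

4


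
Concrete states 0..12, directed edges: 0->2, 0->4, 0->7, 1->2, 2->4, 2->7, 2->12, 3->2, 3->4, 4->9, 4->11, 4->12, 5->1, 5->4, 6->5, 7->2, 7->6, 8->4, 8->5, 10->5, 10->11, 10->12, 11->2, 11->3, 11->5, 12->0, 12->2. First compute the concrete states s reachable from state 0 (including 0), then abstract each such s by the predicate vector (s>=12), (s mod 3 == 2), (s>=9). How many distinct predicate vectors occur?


BFS from 0:
Concrete reachable: {0, 1, 2, 3, 4, 5, 6, 7, 9, 11, 12}
Abstract via predicates (s>=12), (s mod 3 == 2), (s>=9):
  (0,0,0) <- {0, 1, 3, 4, 6, 7}
  (0,0,1) <- {9}
  (0,1,0) <- {2, 5}
  (0,1,1) <- {11}
  (1,0,1) <- {12}
Distinct abstract states = 5

5


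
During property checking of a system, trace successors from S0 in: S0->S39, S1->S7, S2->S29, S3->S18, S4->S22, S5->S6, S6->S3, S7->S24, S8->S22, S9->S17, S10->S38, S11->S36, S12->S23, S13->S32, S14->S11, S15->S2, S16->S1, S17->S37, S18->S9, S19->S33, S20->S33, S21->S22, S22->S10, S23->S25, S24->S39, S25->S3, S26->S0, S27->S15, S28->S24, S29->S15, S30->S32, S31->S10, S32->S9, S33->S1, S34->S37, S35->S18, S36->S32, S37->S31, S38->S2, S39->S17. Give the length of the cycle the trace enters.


Trace from S0 until a state repeats:
  S0 -> S39 -> S17 -> S37 -> S31 -> S10 -> S38 -> S2 -> S29 -> S15 -> S2
S2 first seen at step 7, revisited at step 10.
Cycle length = 10 - 7 = 3

3


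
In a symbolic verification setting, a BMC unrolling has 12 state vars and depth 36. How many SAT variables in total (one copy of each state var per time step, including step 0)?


BMC unrolls to depth k, creating one copy of each state var for steps 0..k.
Step count = 36 + 1 = 37 (steps 0 through 36)
Vars per step = 12
Total = 12 * 37 = 444

444


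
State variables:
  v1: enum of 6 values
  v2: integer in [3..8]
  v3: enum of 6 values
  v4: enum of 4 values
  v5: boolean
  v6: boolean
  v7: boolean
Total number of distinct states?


State space = product of domain sizes of all variables.
Domain sizes:
  v1 (enum of 6 values): 6
  v2 (integer in [3..8]): 6
  v3 (enum of 6 values): 6
  v4 (enum of 4 values): 4
  v5 (boolean): 2
  v6 (boolean): 2
  v7 (boolean): 2
Product = 6 * 6 * 6 * 4 * 2 * 2 * 2 = 6912

6912


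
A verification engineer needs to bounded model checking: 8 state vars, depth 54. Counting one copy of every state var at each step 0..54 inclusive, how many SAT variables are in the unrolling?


BMC unrolls to depth k, creating one copy of each state var for steps 0..k.
Step count = 54 + 1 = 55 (steps 0 through 54)
Vars per step = 8
Total = 8 * 55 = 440

440


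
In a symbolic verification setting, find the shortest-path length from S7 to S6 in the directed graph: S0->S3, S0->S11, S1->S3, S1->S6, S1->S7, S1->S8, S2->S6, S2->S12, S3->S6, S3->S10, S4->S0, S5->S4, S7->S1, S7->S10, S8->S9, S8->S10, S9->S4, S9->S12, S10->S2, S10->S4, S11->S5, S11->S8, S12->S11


BFS layer-by-layer from S7:
  dist 0: {S7}
  dist 1: {S1, S10}
  dist 2: {S2, S3, S4, S6, S8}
  -> S6 reached at distance 2
Shortest path length = 2

2


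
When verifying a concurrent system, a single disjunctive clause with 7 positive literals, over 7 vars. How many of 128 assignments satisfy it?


Step 1: Total=2^7=128
Step 2: Unsat when all 7 false: 2^0=1
Step 3: Sat=128-1=127

127


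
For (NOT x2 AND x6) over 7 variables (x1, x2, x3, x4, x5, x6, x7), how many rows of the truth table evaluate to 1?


Formula: (NOT x2 AND x6) over 7 vars (128 rows)
Evaluate each row (x1, x2, x3, x4, x5, x6, x7 as bits, MSB first):
  row 0 [0000000]: (NOT 0 AND 0) -> 0
  row 1 [0000001]: (NOT 0 AND 0) -> 0
  row 2 [0000010]: (NOT 0 AND 1) -> 1
  row 3 [0000011]: (NOT 0 AND 1) -> 1
  row 4 [0000100]: (NOT 0 AND 0) -> 0
  (every remaining row is evaluated the same way; all 128 results are listed next)
Full result column, 8 rows per line (x1,x2,x3,x4 fixed per line; x5,x6,x7 runs 000..111 left to right):
  rows 0-7 [x1,x2,x3,x4=0000]: 00110011  (ones: 4)
  rows 8-15 [x1,x2,x3,x4=0001]: 00110011  (ones: 4)
  rows 16-23 [x1,x2,x3,x4=0010]: 00110011  (ones: 4)
  rows 24-31 [x1,x2,x3,x4=0011]: 00110011  (ones: 4)
  rows 32-39 [x1,x2,x3,x4=0100]: 00000000  (ones: 0)
  rows 40-47 [x1,x2,x3,x4=0101]: 00000000  (ones: 0)
  rows 48-55 [x1,x2,x3,x4=0110]: 00000000  (ones: 0)
  rows 56-63 [x1,x2,x3,x4=0111]: 00000000  (ones: 0)
  rows 64-71 [x1,x2,x3,x4=1000]: 00110011  (ones: 4)
  rows 72-79 [x1,x2,x3,x4=1001]: 00110011  (ones: 4)
  rows 80-87 [x1,x2,x3,x4=1010]: 00110011  (ones: 4)
  rows 88-95 [x1,x2,x3,x4=1011]: 00110011  (ones: 4)
  rows 96-103 [x1,x2,x3,x4=1100]: 00000000  (ones: 0)
  rows 104-111 [x1,x2,x3,x4=1101]: 00000000  (ones: 0)
  rows 112-119 [x1,x2,x3,x4=1110]: 00000000  (ones: 0)
  rows 120-127 [x1,x2,x3,x4=1111]: 00000000  (ones: 0)
Count of 1-rows = 4+4+4+4+0+0+0+0+4+4+4+4+0+0+0+0 = 32

32


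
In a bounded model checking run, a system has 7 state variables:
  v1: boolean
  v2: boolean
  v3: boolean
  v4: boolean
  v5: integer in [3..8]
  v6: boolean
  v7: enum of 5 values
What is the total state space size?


State space = product of domain sizes of all variables.
Domain sizes:
  v1 (boolean): 2
  v2 (boolean): 2
  v3 (boolean): 2
  v4 (boolean): 2
  v5 (integer in [3..8]): 6
  v6 (boolean): 2
  v7 (enum of 5 values): 5
Product = 2 * 2 * 2 * 2 * 6 * 2 * 5 = 960

960


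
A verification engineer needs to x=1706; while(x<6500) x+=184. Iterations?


Step 1: x goes from 1706 toward 6500 by 184; the body runs while x<6500, so iterations = ceil((bound-start)/step)
Step 2: Distance=4794
Step 3: ceil(4794/184)=27

27


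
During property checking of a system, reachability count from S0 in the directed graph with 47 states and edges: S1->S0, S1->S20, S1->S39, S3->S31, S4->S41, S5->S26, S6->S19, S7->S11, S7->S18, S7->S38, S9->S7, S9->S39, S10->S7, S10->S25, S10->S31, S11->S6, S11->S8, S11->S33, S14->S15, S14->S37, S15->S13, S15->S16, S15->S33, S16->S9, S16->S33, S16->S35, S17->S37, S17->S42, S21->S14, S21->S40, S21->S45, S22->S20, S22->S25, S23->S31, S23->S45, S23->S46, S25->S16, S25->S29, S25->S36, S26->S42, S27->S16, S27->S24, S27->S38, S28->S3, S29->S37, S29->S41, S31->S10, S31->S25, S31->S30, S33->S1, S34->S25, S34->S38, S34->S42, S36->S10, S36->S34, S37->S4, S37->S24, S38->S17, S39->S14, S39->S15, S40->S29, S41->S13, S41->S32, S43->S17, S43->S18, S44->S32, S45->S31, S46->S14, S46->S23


BFS from S0:
  layer 0: {S0}
Reachable set: {S0}
Count = 1

1


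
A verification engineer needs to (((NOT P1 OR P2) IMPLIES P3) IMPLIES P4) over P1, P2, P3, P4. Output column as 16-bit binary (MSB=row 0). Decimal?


Formula: (((NOT P1 OR P2) IMPLIES P3) IMPLIES P4) over P1, P2, P3, P4 (16 rows)
Evaluate each row (bits = P1,P2,P3,P4, MSB first):
  row 0 [0000]: (((NOT 0 OR 0) IMPLIES 0) IMPLIES 0) -> 1
  row 1 [0001]: (((NOT 0 OR 0) IMPLIES 0) IMPLIES 1) -> 1
  row 2 [0010]: (((NOT 0 OR 0) IMPLIES 1) IMPLIES 0) -> 0
  row 3 [0011]: (((NOT 0 OR 0) IMPLIES 1) IMPLIES 1) -> 1
  row 4 [0100]: (((NOT 0 OR 1) IMPLIES 0) IMPLIES 0) -> 1
  row 5 [0101]: (((NOT 0 OR 1) IMPLIES 0) IMPLIES 1) -> 1
  row 6 [0110]: (((NOT 0 OR 1) IMPLIES 1) IMPLIES 0) -> 0
  row 7 [0111]: (((NOT 0 OR 1) IMPLIES 1) IMPLIES 1) -> 1
  row 8 [1000]: (((NOT 1 OR 0) IMPLIES 0) IMPLIES 0) -> 0
  row 9 [1001]: (((NOT 1 OR 0) IMPLIES 0) IMPLIES 1) -> 1
  row 10 [1010]: (((NOT 1 OR 0) IMPLIES 1) IMPLIES 0) -> 0
  row 11 [1011]: (((NOT 1 OR 0) IMPLIES 1) IMPLIES 1) -> 1
  row 12 [1100]: (((NOT 1 OR 1) IMPLIES 0) IMPLIES 0) -> 1
  row 13 [1101]: (((NOT 1 OR 1) IMPLIES 0) IMPLIES 1) -> 1
  row 14 [1110]: (((NOT 1 OR 1) IMPLIES 1) IMPLIES 0) -> 0
  row 15 [1111]: (((NOT 1 OR 1) IMPLIES 1) IMPLIES 1) -> 1
Full result column, 4 rows per line (P1,P2 fixed per line; P3,P4 runs 00..11 left to right):
  rows 0-3 [P1,P2=00]: 1101  = hex D
  rows 4-7 [P1,P2=01]: 1101  = hex D
  rows 8-11 [P1,P2=10]: 0101  = hex 5
  rows 12-15 [P1,P2=11]: 1101  = hex D
Output column (row 0 .. row 15) = 1101110101011101
Output column grouped in 4s = 1101 1101 0101 1101 = 0xDD5D
Convert to decimal digit by digit (value = value*16 + digit):
  D -> 13
  13*16 + 13 (D) = 221
  221*16 + 5 = 3541
  3541*16 + 13 (D) = 56669
Decimal = 56669

56669


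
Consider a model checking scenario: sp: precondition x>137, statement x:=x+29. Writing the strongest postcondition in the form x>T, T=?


Formula: sp(P, x:=E) = exists old_x. (x = E[old_x/x]) AND P[old_x/x] (old_x is the value of x before the assignment; eliminate old_x by solving x = E[old_x/x] for old_x)
Step 1: Precondition P: x>137, i.e. old_x > 137
Step 2: Assignment gives x = old_x + 29, so old_x = x - 29
Step 3: Substitute into P: x - 29 > 137
Step 4: Simplify: x > 137+29 = 166

166


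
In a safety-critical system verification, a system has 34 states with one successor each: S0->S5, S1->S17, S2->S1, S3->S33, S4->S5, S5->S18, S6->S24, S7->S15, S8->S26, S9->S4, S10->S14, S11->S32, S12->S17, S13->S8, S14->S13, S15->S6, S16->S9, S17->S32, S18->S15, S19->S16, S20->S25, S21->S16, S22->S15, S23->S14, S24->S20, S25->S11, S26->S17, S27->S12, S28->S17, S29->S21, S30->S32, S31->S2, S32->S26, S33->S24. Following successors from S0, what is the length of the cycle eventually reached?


Trace from S0 until a state repeats:
  S0 -> S5 -> S18 -> S15 -> S6 -> S24 -> S20 -> S25 -> S11 -> S32 -> S26 -> S17 -> S32
S32 first seen at step 9, revisited at step 12.
Cycle length = 12 - 9 = 3

3


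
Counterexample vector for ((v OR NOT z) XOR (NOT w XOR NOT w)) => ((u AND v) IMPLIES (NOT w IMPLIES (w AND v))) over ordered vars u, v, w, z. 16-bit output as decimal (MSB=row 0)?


F1 = ((v OR NOT z) XOR (NOT w XOR NOT w))
F2 = ((u AND v) IMPLIES (NOT w IMPLIES (w AND v)))
Counterexample to F1=>F2 is where F1=1 and F2=0.
Evaluate each row (bits = u,v,w,z, MSB first):
  row 0 [0000]: F1=1 F2=1 -> F1&~F2 -> 0
  row 1 [0001]: F1=0 F2=1 -> F1&~F2 -> 0
  row 2 [0010]: F1=1 F2=1 -> F1&~F2 -> 0
  row 3 [0011]: F1=0 F2=1 -> F1&~F2 -> 0
  row 4 [0100]: F1=1 F2=1 -> F1&~F2 -> 0
  row 5 [0101]: F1=1 F2=1 -> F1&~F2 -> 0
  row 6 [0110]: F1=1 F2=1 -> F1&~F2 -> 0
  row 7 [0111]: F1=1 F2=1 -> F1&~F2 -> 0
  row 8 [1000]: F1=1 F2=1 -> F1&~F2 -> 0
  row 9 [1001]: F1=0 F2=1 -> F1&~F2 -> 0
  row 10 [1010]: F1=1 F2=1 -> F1&~F2 -> 0
  row 11 [1011]: F1=0 F2=1 -> F1&~F2 -> 0
  row 12 [1100]: F1=1 F2=0 -> F1&~F2 -> 1
  row 13 [1101]: F1=1 F2=0 -> F1&~F2 -> 1
  row 14 [1110]: F1=1 F2=1 -> F1&~F2 -> 0
  row 15 [1111]: F1=1 F2=1 -> F1&~F2 -> 0
Full result column, 4 rows per line (u,v fixed per line; w,z runs 00..11 left to right):
  rows 0-3 [u,v=00]: 0000  = hex 0
  rows 4-7 [u,v=01]: 0000  = hex 0
  rows 8-11 [u,v=10]: 0000  = hex 0
  rows 12-15 [u,v=11]: 1100  = hex C
Counterexample vector (row 0 .. row 15) = 0000000000001100
Output column grouped in 4s = 0000 0000 0000 1100 = 0x000C
Convert to decimal digit by digit (value = value*16 + digit):
  0 -> 0
  0*16 + 0 = 0
  0*16 + 0 = 0
  0*16 + 12 (C) = 12
Decimal = 12

12


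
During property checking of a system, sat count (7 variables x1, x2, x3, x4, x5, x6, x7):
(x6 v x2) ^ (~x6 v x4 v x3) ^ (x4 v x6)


CNF with 3 clauses over 7 vars (128 assignments).
An assignment satisfies CNF iff every clause has >=1 true literal.
Check each row (bits = x1,x2,x3,x4,x5,x6,x7; clause T/F shown):
  row 0 [0000000]: clauses=FTF -> 0
  row 1 [0000001]: clauses=FTF -> 0
  row 2 [0000010]: clauses=TFT -> 0
  row 3 [0000011]: clauses=TFT -> 0
  row 4 [0000100]: clauses=FTF -> 0
  (every remaining row is evaluated the same way; all 128 results are listed next)
Full result column, 8 rows per line (x1,x2,x3,x4 fixed per line; x5,x6,x7 runs 000..111 left to right):
  rows 0-7 [x1,x2,x3,x4=0000]: 00000000  (ones: 0)
  rows 8-15 [x1,x2,x3,x4=0001]: 00110011  (ones: 4)
  rows 16-23 [x1,x2,x3,x4=0010]: 00110011  (ones: 4)
  rows 24-31 [x1,x2,x3,x4=0011]: 00110011  (ones: 4)
  rows 32-39 [x1,x2,x3,x4=0100]: 00000000  (ones: 0)
  rows 40-47 [x1,x2,x3,x4=0101]: 11111111  (ones: 8)
  rows 48-55 [x1,x2,x3,x4=0110]: 00110011  (ones: 4)
  rows 56-63 [x1,x2,x3,x4=0111]: 11111111  (ones: 8)
  rows 64-71 [x1,x2,x3,x4=1000]: 00000000  (ones: 0)
  rows 72-79 [x1,x2,x3,x4=1001]: 00110011  (ones: 4)
  rows 80-87 [x1,x2,x3,x4=1010]: 00110011  (ones: 4)
  rows 88-95 [x1,x2,x3,x4=1011]: 00110011  (ones: 4)
  rows 96-103 [x1,x2,x3,x4=1100]: 00000000  (ones: 0)
  rows 104-111 [x1,x2,x3,x4=1101]: 11111111  (ones: 8)
  rows 112-119 [x1,x2,x3,x4=1110]: 00110011  (ones: 4)
  rows 120-127 [x1,x2,x3,x4=1111]: 11111111  (ones: 8)
Satisfying assignments = 0+4+4+4+0+8+4+8+0+4+4+4+0+8+4+8 = 64

64
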